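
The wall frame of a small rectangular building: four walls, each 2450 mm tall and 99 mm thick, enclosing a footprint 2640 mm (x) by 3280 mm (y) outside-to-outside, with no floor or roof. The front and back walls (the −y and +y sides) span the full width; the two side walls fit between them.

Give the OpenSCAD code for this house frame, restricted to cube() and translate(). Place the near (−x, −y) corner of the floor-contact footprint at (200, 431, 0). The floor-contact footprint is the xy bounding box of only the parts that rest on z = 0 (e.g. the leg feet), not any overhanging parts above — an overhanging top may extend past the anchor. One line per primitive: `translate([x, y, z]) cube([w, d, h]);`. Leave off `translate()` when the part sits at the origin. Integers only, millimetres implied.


translate([200, 431, 0]) cube([2640, 99, 2450]);
translate([200, 3612, 0]) cube([2640, 99, 2450]);
translate([200, 530, 0]) cube([99, 3082, 2450]);
translate([2741, 530, 0]) cube([99, 3082, 2450]);


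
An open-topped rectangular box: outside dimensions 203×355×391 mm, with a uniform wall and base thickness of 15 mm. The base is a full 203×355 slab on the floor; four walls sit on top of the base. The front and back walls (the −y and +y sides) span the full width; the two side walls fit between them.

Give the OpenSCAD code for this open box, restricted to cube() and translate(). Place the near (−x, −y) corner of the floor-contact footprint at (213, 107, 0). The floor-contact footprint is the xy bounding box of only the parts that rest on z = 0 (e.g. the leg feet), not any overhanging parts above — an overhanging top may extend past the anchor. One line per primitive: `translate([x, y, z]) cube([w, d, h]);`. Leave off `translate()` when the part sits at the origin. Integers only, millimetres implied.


translate([213, 107, 0]) cube([203, 355, 15]);
translate([213, 107, 15]) cube([203, 15, 376]);
translate([213, 447, 15]) cube([203, 15, 376]);
translate([213, 122, 15]) cube([15, 325, 376]);
translate([401, 122, 15]) cube([15, 325, 376]);


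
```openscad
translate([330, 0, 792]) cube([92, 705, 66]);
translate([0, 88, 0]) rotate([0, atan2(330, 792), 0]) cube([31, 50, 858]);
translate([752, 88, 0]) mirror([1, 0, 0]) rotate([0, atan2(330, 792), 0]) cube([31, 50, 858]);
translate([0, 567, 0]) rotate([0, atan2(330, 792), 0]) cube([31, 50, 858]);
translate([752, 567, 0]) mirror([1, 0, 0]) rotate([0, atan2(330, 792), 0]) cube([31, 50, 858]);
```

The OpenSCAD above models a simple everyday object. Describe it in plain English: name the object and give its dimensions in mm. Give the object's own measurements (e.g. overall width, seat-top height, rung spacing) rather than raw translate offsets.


A sawhorse. A 92×705×66 mm beam (x, y, z) sits on two A-frame leg pairs. Each pair is two raked legs of 31×50 mm section (50 mm along y) splaying symmetrically in x. Each leg rises 792 mm vertically over 330 mm of horizontal reach and is 858 mm long along its own axis. Every leg's outer bottom edge rests on the floor and its outer top edge meets a bottom edge of the beam — the left legs (tilting toward +x) meet the beam's −x bottom edge, the right legs (their mirror images, tilting toward −x) meet its +x bottom edge — so the leg tops tuck under the beam, the beam's underside is 792 mm above the floor, and the feet are 752 mm apart outside-to-outside with the beam centred between them. The two leg pairs are set in 88 mm from either end of the beam.


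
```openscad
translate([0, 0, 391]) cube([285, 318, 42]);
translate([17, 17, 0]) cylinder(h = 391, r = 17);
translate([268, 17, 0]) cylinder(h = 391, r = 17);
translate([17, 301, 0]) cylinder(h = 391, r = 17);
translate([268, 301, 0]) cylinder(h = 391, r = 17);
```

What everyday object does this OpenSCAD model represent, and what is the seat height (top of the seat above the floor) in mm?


A stool. The seat height is 433 mm.

A 285×318×42 slab at z = 391 on four corner cylinders — a stool. The seat top is 391 + 42 = 433 mm.


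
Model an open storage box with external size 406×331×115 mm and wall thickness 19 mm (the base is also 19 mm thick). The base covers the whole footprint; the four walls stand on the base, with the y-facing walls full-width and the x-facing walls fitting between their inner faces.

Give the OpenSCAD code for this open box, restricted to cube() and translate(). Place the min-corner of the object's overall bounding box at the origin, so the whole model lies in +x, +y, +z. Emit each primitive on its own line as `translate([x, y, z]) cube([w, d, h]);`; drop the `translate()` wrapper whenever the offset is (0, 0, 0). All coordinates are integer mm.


cube([406, 331, 19]);
translate([0, 0, 19]) cube([406, 19, 96]);
translate([0, 312, 19]) cube([406, 19, 96]);
translate([0, 19, 19]) cube([19, 293, 96]);
translate([387, 19, 19]) cube([19, 293, 96]);


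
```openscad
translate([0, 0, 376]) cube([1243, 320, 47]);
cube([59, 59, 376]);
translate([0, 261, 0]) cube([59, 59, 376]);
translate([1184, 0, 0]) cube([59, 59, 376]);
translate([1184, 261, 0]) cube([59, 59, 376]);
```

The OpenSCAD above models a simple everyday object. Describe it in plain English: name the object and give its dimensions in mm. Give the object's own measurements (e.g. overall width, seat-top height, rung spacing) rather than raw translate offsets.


A bench: a 1243×320 mm seat slab, 47 mm thick, top at z = 423 mm, on four 59×59 mm square legs flush with the seat corners and standing on z = 0.


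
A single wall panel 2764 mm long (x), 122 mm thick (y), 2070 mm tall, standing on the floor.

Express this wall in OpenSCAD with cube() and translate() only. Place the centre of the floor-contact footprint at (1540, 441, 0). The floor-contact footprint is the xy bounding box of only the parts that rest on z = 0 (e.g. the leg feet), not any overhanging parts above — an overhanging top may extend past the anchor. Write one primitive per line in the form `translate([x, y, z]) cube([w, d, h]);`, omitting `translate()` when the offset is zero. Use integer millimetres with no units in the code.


translate([158, 380, 0]) cube([2764, 122, 2070]);


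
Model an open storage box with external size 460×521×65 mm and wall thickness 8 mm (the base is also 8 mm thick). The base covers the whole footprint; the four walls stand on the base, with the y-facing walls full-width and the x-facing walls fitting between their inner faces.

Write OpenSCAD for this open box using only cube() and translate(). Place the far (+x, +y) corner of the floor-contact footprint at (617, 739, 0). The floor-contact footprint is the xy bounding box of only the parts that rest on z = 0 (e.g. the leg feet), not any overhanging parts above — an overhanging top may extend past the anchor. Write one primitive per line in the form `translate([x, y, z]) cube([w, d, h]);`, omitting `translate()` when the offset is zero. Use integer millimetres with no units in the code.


translate([157, 218, 0]) cube([460, 521, 8]);
translate([157, 218, 8]) cube([460, 8, 57]);
translate([157, 731, 8]) cube([460, 8, 57]);
translate([157, 226, 8]) cube([8, 505, 57]);
translate([609, 226, 8]) cube([8, 505, 57]);


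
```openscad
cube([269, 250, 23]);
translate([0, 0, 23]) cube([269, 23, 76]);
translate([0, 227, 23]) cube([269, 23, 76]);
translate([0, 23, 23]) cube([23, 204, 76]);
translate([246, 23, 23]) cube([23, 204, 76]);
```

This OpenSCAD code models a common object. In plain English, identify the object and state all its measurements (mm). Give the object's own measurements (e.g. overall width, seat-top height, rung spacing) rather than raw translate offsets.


An open-topped rectangular box: outside dimensions 269×250×99 mm, with a uniform wall and base thickness of 23 mm. The base is a full 269×250 slab on the floor; four walls sit on top of the base. The front and back walls (the −y and +y sides) span the full width; the two side walls fit between them.


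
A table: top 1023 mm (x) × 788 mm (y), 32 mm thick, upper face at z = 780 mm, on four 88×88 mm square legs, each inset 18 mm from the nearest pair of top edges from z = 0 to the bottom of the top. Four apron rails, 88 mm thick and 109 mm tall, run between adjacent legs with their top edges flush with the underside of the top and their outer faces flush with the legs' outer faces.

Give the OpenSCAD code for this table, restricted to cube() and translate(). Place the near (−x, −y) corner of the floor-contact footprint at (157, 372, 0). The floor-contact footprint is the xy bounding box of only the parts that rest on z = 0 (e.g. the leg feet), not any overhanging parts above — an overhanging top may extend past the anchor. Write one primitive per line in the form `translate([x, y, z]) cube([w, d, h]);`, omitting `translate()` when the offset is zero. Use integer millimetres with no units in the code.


translate([139, 354, 748]) cube([1023, 788, 32]);
translate([157, 372, 0]) cube([88, 88, 748]);
translate([1056, 372, 0]) cube([88, 88, 748]);
translate([157, 1036, 0]) cube([88, 88, 748]);
translate([1056, 1036, 0]) cube([88, 88, 748]);
translate([245, 372, 639]) cube([811, 88, 109]);
translate([245, 1036, 639]) cube([811, 88, 109]);
translate([157, 460, 639]) cube([88, 576, 109]);
translate([1056, 460, 639]) cube([88, 576, 109]);


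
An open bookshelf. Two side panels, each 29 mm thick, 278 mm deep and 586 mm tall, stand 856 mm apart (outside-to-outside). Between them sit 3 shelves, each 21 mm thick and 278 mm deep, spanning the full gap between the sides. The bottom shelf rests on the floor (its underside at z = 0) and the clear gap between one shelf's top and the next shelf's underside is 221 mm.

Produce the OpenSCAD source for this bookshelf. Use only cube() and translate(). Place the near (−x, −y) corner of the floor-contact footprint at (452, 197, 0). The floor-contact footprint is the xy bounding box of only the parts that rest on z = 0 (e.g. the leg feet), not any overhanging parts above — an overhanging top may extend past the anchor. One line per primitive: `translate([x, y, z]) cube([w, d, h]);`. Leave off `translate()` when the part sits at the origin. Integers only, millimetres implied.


translate([452, 197, 0]) cube([29, 278, 586]);
translate([1279, 197, 0]) cube([29, 278, 586]);
translate([481, 197, 0]) cube([798, 278, 21]);
translate([481, 197, 242]) cube([798, 278, 21]);
translate([481, 197, 484]) cube([798, 278, 21]);


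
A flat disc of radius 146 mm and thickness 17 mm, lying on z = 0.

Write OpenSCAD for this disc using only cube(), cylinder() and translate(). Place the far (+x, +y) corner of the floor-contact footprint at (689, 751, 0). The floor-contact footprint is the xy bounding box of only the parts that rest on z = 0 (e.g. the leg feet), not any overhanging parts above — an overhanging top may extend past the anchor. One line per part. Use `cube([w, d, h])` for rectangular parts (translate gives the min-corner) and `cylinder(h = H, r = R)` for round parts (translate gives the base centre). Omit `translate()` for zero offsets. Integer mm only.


translate([543, 605, 0]) cylinder(h = 17, r = 146);


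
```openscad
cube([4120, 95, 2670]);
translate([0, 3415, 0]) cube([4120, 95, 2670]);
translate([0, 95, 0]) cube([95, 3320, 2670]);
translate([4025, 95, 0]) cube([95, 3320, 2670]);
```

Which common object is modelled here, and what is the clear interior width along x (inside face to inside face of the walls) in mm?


A house (or room) frame. The interior width is 3930 mm.

Four 2670 mm walls enclosing a rectangle with no floor or roof — a room or house frame. Outside width is 4120 mm and wall thickness is 95 mm, so the interior width is 4120 − 2 × 95 = 3930 mm.


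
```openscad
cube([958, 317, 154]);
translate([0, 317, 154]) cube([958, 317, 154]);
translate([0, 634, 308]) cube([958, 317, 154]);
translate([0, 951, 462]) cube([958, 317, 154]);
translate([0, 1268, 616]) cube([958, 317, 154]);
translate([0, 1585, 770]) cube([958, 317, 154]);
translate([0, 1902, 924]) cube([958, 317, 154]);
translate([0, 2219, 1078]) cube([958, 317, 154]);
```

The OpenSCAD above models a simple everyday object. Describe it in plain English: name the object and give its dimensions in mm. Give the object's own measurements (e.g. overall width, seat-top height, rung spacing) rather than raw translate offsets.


A straight staircase of 8 solid steps. Each step is 958 mm wide (x), 317 mm deep (y, the going) and 154 mm tall (the rise). The first step rests on the floor; each subsequent step sits one going further in +y and one rise higher in +z, directly behind and above the previous step with no overlap.


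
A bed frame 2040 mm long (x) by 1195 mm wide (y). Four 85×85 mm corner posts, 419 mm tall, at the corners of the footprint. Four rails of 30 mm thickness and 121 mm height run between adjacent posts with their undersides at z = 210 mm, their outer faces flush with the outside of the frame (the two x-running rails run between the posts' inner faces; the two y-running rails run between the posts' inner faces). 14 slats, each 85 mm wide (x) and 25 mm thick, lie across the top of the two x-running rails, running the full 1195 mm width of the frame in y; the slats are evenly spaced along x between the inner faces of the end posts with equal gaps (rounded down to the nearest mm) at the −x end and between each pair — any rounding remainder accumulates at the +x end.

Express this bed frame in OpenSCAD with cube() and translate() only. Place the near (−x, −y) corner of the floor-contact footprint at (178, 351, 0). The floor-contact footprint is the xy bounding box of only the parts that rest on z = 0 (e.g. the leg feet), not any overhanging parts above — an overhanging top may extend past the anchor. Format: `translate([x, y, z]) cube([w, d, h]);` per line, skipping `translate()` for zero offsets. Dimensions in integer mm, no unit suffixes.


// slat z = rail_z + rail_h = 210 + 121 = 331
// slat gap = ⌊(1870 − 14·85) / 15⌋ = 45
translate([178, 351, 0]) cube([85, 85, 419]);
translate([178, 1461, 0]) cube([85, 85, 419]);
translate([2133, 351, 0]) cube([85, 85, 419]);
translate([2133, 1461, 0]) cube([85, 85, 419]);
translate([263, 351, 210]) cube([1870, 30, 121]);
translate([263, 1516, 210]) cube([1870, 30, 121]);
translate([178, 436, 210]) cube([30, 1025, 121]);
translate([2188, 436, 210]) cube([30, 1025, 121]);
translate([308, 351, 331]) cube([85, 1195, 25]);
translate([438, 351, 331]) cube([85, 1195, 25]);
translate([568, 351, 331]) cube([85, 1195, 25]);
translate([698, 351, 331]) cube([85, 1195, 25]);
translate([828, 351, 331]) cube([85, 1195, 25]);
translate([958, 351, 331]) cube([85, 1195, 25]);
translate([1088, 351, 331]) cube([85, 1195, 25]);
translate([1218, 351, 331]) cube([85, 1195, 25]);
translate([1348, 351, 331]) cube([85, 1195, 25]);
translate([1478, 351, 331]) cube([85, 1195, 25]);
translate([1608, 351, 331]) cube([85, 1195, 25]);
translate([1738, 351, 331]) cube([85, 1195, 25]);
translate([1868, 351, 331]) cube([85, 1195, 25]);
translate([1998, 351, 331]) cube([85, 1195, 25]);


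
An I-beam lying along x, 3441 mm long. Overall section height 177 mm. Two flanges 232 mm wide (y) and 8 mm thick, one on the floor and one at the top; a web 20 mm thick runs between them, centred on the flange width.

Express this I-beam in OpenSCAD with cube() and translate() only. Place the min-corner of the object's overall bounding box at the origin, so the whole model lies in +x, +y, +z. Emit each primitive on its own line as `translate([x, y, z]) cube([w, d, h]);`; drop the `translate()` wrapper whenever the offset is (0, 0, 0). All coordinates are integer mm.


cube([3441, 232, 8]);
translate([0, 106, 8]) cube([3441, 20, 161]);
translate([0, 0, 169]) cube([3441, 232, 8]);


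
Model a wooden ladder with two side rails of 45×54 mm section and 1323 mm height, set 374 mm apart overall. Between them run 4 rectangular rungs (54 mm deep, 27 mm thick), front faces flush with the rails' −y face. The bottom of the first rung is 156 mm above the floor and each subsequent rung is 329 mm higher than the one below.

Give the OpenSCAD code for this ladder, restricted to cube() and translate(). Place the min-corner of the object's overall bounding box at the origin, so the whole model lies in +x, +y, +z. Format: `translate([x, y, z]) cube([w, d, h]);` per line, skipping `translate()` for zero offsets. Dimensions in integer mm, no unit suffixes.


cube([45, 54, 1323]);
translate([329, 0, 0]) cube([45, 54, 1323]);
translate([45, 0, 156]) cube([284, 54, 27]);
translate([45, 0, 485]) cube([284, 54, 27]);
translate([45, 0, 814]) cube([284, 54, 27]);
translate([45, 0, 1143]) cube([284, 54, 27]);


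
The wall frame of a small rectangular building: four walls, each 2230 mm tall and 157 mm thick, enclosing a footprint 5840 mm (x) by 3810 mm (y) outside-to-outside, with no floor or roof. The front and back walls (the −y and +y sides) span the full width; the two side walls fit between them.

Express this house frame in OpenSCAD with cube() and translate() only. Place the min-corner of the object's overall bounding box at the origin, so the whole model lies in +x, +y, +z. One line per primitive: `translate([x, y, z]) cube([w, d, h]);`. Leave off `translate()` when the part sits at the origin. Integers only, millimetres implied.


cube([5840, 157, 2230]);
translate([0, 3653, 0]) cube([5840, 157, 2230]);
translate([0, 157, 0]) cube([157, 3496, 2230]);
translate([5683, 157, 0]) cube([157, 3496, 2230]);


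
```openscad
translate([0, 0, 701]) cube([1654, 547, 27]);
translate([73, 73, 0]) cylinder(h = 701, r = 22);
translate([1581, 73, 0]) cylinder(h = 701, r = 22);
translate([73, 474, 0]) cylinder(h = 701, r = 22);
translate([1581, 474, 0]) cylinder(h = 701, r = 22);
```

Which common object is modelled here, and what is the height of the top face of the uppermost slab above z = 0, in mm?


A table. The table height is 728 mm.

A 1654×547×27 slab sits at z = 701 on four Ø44 mm round legs — a table. The top surface is at 701 + 27 = 728 mm.


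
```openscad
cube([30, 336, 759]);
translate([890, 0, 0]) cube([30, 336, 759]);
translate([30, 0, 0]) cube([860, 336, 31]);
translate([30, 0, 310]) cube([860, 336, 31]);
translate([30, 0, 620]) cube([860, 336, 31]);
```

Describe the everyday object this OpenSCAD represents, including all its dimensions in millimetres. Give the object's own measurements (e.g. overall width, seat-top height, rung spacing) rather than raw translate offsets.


An open bookshelf. Two side panels, each 30 mm thick, 336 mm deep and 759 mm tall, stand 920 mm apart (outside-to-outside). Between them sit 3 shelves, each 31 mm thick and 336 mm deep, spanning the full gap between the sides. The bottom shelf rests on the floor (its underside at z = 0) and the clear gap between one shelf's top and the next shelf's underside is 279 mm.


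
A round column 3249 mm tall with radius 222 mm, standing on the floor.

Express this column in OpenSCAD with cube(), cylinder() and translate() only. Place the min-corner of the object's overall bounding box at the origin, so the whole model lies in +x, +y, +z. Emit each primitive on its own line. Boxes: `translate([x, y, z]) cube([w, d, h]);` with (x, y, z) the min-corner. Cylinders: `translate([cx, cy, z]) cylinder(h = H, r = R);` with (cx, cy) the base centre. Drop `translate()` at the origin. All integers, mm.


translate([222, 222, 0]) cylinder(h = 3249, r = 222);


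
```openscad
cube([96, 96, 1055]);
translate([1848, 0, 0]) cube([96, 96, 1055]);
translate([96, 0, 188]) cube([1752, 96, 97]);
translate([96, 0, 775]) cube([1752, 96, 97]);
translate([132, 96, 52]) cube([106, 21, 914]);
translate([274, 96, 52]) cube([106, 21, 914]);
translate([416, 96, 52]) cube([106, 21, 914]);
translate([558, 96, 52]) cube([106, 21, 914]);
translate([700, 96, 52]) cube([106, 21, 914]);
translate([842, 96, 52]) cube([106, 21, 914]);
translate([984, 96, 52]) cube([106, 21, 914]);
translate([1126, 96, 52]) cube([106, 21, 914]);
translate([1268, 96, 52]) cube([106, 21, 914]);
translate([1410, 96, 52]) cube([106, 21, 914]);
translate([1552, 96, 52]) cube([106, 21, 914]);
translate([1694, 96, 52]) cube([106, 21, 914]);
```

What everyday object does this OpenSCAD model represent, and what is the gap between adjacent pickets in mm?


A fence section. The picket gap is 36 mm.

Two posts, two rails, 12 pickets — a fence section. Span 1752 mm holds 12 pickets of 106 mm with 13 equal gaps: ⌊(1752 − 12·106) / 13⌋ = 36 mm.


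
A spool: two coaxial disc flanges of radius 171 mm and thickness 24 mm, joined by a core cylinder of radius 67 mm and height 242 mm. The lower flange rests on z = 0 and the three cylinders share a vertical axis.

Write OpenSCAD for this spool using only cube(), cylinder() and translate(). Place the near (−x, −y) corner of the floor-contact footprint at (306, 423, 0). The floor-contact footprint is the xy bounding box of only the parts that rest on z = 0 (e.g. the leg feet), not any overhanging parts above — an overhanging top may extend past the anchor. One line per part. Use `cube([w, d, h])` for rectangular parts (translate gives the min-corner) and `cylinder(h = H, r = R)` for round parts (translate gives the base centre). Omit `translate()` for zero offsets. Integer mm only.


translate([477, 594, 0]) cylinder(h = 24, r = 171);
translate([477, 594, 24]) cylinder(h = 242, r = 67);
translate([477, 594, 266]) cylinder(h = 24, r = 171);


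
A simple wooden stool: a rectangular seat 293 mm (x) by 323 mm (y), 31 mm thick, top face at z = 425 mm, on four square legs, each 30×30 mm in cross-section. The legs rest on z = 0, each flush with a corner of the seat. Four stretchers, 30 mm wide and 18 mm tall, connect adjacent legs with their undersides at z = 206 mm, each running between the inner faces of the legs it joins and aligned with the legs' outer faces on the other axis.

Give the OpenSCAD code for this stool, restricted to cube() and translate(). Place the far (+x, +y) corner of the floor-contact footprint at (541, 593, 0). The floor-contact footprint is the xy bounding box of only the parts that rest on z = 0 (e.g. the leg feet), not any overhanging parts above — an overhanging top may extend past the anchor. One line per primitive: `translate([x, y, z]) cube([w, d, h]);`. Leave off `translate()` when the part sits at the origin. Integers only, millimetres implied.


translate([248, 270, 394]) cube([293, 323, 31]);
translate([248, 270, 0]) cube([30, 30, 394]);
translate([511, 270, 0]) cube([30, 30, 394]);
translate([248, 563, 0]) cube([30, 30, 394]);
translate([511, 563, 0]) cube([30, 30, 394]);
translate([278, 270, 206]) cube([233, 30, 18]);
translate([278, 563, 206]) cube([233, 30, 18]);
translate([248, 300, 206]) cube([30, 263, 18]);
translate([511, 300, 206]) cube([30, 263, 18]);


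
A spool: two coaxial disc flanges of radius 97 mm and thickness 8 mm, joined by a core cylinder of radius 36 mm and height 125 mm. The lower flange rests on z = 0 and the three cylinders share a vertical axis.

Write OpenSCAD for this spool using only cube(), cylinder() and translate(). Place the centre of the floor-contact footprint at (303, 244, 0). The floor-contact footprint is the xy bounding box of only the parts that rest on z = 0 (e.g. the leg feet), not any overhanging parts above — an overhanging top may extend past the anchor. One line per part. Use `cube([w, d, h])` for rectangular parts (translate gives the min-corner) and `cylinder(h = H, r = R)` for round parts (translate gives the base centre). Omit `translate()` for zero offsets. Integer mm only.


translate([303, 244, 0]) cylinder(h = 8, r = 97);
translate([303, 244, 8]) cylinder(h = 125, r = 36);
translate([303, 244, 133]) cylinder(h = 8, r = 97);


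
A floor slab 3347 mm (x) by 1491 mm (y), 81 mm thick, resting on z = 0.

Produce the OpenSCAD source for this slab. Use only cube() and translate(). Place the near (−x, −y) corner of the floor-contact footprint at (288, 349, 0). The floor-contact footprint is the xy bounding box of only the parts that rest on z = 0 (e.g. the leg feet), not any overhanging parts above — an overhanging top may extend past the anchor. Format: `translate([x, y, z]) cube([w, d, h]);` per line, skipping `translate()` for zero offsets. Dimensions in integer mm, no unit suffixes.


translate([288, 349, 0]) cube([3347, 1491, 81]);


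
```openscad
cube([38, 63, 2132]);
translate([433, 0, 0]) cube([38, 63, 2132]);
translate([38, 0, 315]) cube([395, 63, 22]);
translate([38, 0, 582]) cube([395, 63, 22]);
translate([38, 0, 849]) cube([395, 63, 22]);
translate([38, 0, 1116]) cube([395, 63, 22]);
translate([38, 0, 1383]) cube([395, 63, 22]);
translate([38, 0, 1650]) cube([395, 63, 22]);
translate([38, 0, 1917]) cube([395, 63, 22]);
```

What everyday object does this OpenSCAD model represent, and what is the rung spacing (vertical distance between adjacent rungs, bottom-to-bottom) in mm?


A ladder. The rung spacing is 267 mm.

Two tall 38×63 posts with 7 short bars between them — a ladder. Adjacent rungs sit at z = 315 and z = 582, so the spacing is 582 − 315 = 267 mm.


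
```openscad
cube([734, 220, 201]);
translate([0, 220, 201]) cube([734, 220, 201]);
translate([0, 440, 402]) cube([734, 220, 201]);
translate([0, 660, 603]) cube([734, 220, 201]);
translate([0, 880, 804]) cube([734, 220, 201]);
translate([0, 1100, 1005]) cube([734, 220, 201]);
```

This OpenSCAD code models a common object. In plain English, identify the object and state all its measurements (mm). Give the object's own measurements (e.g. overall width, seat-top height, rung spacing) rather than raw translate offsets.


A straight staircase of 6 solid steps. Each step is 734 mm wide (x), 220 mm deep (y, the going) and 201 mm tall (the rise). The first step rests on the floor; each subsequent step sits one going further in +y and one rise higher in +z, directly behind and above the previous step with no overlap.


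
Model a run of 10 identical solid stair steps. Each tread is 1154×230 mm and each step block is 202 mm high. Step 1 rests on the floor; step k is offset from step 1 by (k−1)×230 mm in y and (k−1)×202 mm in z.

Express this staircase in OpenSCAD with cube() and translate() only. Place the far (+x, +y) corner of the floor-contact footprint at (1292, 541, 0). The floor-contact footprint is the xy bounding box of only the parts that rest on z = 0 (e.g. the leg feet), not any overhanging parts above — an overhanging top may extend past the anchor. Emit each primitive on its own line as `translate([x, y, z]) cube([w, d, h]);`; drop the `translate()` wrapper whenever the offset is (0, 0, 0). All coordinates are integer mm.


translate([138, 311, 0]) cube([1154, 230, 202]);
translate([138, 541, 202]) cube([1154, 230, 202]);
translate([138, 771, 404]) cube([1154, 230, 202]);
translate([138, 1001, 606]) cube([1154, 230, 202]);
translate([138, 1231, 808]) cube([1154, 230, 202]);
translate([138, 1461, 1010]) cube([1154, 230, 202]);
translate([138, 1691, 1212]) cube([1154, 230, 202]);
translate([138, 1921, 1414]) cube([1154, 230, 202]);
translate([138, 2151, 1616]) cube([1154, 230, 202]);
translate([138, 2381, 1818]) cube([1154, 230, 202]);


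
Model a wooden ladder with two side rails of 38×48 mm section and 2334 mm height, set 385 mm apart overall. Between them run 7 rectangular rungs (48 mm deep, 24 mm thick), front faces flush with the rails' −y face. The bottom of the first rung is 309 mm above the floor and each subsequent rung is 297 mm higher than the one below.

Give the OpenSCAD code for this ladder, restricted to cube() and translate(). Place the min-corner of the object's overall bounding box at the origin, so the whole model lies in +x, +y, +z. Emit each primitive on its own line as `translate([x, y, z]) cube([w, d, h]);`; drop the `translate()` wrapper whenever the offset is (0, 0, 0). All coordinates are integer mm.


cube([38, 48, 2334]);
translate([347, 0, 0]) cube([38, 48, 2334]);
translate([38, 0, 309]) cube([309, 48, 24]);
translate([38, 0, 606]) cube([309, 48, 24]);
translate([38, 0, 903]) cube([309, 48, 24]);
translate([38, 0, 1200]) cube([309, 48, 24]);
translate([38, 0, 1497]) cube([309, 48, 24]);
translate([38, 0, 1794]) cube([309, 48, 24]);
translate([38, 0, 2091]) cube([309, 48, 24]);


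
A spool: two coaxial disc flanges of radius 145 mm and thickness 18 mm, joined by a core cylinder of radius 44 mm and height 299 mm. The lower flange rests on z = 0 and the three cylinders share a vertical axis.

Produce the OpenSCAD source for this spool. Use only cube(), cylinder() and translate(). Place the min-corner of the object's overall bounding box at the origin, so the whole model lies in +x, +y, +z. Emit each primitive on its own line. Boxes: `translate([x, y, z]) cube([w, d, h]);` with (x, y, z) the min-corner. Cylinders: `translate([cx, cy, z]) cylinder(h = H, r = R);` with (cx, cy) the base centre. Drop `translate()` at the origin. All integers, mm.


translate([145, 145, 0]) cylinder(h = 18, r = 145);
translate([145, 145, 18]) cylinder(h = 299, r = 44);
translate([145, 145, 317]) cylinder(h = 18, r = 145);


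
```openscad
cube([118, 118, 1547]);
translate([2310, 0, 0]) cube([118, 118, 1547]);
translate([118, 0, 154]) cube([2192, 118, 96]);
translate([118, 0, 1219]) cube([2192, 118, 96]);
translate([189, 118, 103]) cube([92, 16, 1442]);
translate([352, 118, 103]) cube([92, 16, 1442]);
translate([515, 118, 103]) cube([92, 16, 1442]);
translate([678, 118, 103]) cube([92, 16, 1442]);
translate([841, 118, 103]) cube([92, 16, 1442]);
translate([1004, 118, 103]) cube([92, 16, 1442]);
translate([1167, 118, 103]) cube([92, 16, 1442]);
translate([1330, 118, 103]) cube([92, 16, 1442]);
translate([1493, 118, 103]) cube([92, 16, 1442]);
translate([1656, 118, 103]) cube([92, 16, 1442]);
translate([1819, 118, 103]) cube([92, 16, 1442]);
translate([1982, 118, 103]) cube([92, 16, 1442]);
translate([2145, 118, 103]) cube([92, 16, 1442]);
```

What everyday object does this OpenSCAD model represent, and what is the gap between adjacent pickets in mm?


A fence section. The picket gap is 71 mm.

Two posts, two rails, 13 pickets — a fence section. Span 2192 mm holds 13 pickets of 92 mm with 14 equal gaps: ⌊(2192 − 13·92) / 14⌋ = 71 mm.


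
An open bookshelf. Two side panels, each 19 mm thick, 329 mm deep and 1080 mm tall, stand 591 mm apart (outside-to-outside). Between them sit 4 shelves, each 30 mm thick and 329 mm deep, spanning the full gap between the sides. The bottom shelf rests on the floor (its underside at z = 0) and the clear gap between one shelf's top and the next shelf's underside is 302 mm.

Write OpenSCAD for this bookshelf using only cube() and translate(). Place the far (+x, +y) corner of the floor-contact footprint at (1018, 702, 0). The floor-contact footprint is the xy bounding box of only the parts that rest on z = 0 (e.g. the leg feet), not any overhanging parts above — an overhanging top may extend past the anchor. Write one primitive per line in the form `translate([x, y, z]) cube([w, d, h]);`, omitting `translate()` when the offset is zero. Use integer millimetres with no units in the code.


translate([427, 373, 0]) cube([19, 329, 1080]);
translate([999, 373, 0]) cube([19, 329, 1080]);
translate([446, 373, 0]) cube([553, 329, 30]);
translate([446, 373, 332]) cube([553, 329, 30]);
translate([446, 373, 664]) cube([553, 329, 30]);
translate([446, 373, 996]) cube([553, 329, 30]);


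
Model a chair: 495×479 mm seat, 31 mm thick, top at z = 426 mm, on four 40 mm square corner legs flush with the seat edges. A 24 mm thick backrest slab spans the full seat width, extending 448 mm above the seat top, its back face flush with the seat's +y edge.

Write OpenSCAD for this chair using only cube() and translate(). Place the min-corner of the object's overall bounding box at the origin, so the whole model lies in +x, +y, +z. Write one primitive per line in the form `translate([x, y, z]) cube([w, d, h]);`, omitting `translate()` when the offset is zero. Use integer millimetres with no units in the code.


translate([0, 0, 395]) cube([495, 479, 31]);
cube([40, 40, 395]);
translate([455, 0, 0]) cube([40, 40, 395]);
translate([0, 439, 0]) cube([40, 40, 395]);
translate([455, 439, 0]) cube([40, 40, 395]);
translate([0, 455, 426]) cube([495, 24, 448]);


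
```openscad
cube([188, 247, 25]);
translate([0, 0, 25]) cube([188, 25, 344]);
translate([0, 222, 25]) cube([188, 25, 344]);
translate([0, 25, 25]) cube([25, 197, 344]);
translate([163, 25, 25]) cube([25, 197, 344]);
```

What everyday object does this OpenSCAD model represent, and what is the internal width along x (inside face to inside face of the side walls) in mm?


An open box. The internal width is 138 mm.

A 188×247 base slab with four walls standing on it — an open box. The base is 188 mm wide and the walls are 25 mm thick, so the internal width is 188 − 2 × 25 = 138 mm.


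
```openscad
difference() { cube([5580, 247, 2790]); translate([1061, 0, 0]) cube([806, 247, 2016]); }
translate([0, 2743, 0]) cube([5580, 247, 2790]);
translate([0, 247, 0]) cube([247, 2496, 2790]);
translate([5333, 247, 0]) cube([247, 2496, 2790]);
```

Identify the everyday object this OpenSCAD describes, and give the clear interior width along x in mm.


A single room. The interior width is 5086 mm.

Four walls enclosing a rectangle with a door in the front wall — a room. Outside width 5580 minus two 247 mm walls gives 5086 mm.


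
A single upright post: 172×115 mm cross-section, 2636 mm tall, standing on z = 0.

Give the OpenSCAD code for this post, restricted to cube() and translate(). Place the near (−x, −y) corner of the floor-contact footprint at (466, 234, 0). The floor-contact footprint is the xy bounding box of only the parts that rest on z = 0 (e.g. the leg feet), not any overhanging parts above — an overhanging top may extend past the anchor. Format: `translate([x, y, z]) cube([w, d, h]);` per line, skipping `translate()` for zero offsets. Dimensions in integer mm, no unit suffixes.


translate([466, 234, 0]) cube([172, 115, 2636]);


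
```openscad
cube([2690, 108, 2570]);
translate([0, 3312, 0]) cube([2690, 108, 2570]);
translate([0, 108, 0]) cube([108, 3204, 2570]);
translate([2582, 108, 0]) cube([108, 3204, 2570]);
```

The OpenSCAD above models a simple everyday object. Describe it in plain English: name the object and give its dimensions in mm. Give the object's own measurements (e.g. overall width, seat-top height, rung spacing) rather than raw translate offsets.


The wall frame of a small rectangular building: four walls, each 2570 mm tall and 108 mm thick, enclosing a footprint 2690 mm (x) by 3420 mm (y) outside-to-outside, with no floor or roof. The front and back walls (the −y and +y sides) span the full width; the two side walls fit between them.


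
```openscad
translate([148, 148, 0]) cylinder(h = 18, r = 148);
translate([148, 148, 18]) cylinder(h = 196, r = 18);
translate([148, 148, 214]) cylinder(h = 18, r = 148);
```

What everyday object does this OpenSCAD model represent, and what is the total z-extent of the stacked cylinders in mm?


A spool. The overall height is 232 mm.

Three coaxial cylinders, large–small–large — a spool. Two 18 mm flanges and a 196 mm core give 18 + 196 + 18 = 232 mm.


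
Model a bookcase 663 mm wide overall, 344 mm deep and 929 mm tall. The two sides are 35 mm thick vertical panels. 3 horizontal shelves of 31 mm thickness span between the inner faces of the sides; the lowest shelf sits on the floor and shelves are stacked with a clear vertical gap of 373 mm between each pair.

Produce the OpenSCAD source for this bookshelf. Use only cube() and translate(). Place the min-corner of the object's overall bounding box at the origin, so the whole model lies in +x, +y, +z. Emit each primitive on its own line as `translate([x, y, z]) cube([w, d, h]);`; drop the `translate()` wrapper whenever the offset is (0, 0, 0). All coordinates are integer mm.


cube([35, 344, 929]);
translate([628, 0, 0]) cube([35, 344, 929]);
translate([35, 0, 0]) cube([593, 344, 31]);
translate([35, 0, 404]) cube([593, 344, 31]);
translate([35, 0, 808]) cube([593, 344, 31]);


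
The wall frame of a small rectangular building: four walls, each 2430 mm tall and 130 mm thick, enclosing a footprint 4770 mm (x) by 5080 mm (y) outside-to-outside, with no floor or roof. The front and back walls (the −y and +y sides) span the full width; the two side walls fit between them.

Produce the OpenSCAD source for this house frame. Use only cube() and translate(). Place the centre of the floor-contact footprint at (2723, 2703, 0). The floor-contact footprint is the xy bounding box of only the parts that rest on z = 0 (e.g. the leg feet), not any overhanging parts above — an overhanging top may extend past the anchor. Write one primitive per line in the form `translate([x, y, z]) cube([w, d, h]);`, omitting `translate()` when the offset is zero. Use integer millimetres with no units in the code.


translate([338, 163, 0]) cube([4770, 130, 2430]);
translate([338, 5113, 0]) cube([4770, 130, 2430]);
translate([338, 293, 0]) cube([130, 4820, 2430]);
translate([4978, 293, 0]) cube([130, 4820, 2430]);


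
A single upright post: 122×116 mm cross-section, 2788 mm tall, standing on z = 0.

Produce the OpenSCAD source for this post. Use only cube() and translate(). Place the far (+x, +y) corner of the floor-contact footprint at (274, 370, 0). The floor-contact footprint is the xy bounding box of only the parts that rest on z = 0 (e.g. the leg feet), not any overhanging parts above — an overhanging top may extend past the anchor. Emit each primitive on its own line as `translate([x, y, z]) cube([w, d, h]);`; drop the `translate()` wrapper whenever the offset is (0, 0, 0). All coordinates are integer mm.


translate([152, 254, 0]) cube([122, 116, 2788]);


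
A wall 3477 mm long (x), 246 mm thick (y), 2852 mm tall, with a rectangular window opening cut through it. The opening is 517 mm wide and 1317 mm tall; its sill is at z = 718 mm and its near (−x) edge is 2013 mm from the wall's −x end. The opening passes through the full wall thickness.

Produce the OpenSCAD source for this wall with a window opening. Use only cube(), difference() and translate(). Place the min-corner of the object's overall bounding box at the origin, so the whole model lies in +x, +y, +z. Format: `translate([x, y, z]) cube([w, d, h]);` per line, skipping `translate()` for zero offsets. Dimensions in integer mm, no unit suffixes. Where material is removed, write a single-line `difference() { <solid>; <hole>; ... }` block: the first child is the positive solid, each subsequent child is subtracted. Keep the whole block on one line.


difference() { cube([3477, 246, 2852]); translate([2013, 0, 718]) cube([517, 246, 1317]); }


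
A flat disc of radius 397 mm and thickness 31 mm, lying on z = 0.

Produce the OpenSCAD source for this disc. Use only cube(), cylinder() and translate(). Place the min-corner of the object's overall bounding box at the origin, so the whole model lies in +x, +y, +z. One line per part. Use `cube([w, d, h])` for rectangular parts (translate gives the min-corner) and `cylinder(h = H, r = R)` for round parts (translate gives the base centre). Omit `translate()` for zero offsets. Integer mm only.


translate([397, 397, 0]) cylinder(h = 31, r = 397);


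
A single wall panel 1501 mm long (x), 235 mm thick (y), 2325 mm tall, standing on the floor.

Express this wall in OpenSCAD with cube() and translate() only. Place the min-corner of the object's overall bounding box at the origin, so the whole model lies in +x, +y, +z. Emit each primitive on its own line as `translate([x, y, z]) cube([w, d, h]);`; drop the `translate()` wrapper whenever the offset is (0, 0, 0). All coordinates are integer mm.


cube([1501, 235, 2325]);


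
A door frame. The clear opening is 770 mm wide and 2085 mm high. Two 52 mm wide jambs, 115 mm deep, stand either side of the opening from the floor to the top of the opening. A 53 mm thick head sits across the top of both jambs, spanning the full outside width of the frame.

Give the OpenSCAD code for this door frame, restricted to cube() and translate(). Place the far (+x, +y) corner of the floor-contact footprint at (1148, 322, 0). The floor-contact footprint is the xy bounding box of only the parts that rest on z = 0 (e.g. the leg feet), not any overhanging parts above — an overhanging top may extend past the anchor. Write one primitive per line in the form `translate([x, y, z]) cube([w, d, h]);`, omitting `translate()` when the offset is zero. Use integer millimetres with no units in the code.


translate([274, 207, 0]) cube([52, 115, 2085]);
translate([1096, 207, 0]) cube([52, 115, 2085]);
translate([274, 207, 2085]) cube([874, 115, 53]);
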